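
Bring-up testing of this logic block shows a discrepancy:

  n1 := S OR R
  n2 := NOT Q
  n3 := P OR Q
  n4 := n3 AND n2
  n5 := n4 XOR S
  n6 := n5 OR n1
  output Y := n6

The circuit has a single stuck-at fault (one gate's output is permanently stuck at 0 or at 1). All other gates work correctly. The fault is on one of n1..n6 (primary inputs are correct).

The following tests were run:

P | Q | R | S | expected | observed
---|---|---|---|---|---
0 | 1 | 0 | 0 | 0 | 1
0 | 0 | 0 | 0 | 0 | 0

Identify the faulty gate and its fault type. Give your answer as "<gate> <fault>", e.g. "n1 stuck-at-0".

n2 stuck-at-1

Fault-free values for test 1 (P=0, Q=1, R=0, S=0): n1=0, n2=0, n3=1, n4=0, n5=0, n6=0, giving Y=0. Observed 1.
Test 1: faults giving observed 1 are {n1 stuck-at-1, n2 stuck-at-1, n4 stuck-at-1, n5 stuck-at-1, n6 stuck-at-1}.
Test 2 (P=0, Q=0, R=0, S=0): fault-free n1=0, n2=1, n3=0, n4=0, n5=0, n6=0 → 0; observed 0. Eliminates n1 stuck-at-1, n4 stuck-at-1, n5 stuck-at-1, n6 stuck-at-1.
Only n2 stuck-at-1 is consistent with every test.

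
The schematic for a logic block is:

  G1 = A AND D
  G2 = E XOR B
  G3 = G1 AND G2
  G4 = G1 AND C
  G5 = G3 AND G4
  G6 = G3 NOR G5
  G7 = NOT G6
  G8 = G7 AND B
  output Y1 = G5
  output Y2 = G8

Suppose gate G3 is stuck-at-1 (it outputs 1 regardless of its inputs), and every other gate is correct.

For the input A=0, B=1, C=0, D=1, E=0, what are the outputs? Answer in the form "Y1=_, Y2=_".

Propagate with G3 forced: G1=0, G2=1, G3=1 [stuck-at-1], G4=0, G5=0, G6=0, G7=1, G8=1.
So the outputs are Y1=0, Y2=1. (Without the fault they would be Y1=0, Y2=0.)

Y1=0, Y2=1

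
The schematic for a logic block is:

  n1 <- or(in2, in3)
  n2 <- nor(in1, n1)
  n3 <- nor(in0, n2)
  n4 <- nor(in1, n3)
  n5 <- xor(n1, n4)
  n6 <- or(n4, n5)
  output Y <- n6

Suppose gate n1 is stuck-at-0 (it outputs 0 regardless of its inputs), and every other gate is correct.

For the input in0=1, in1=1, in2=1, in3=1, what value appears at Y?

Propagate with n1 forced: n1=0 [stuck-at-0], n2=0, n3=0, n4=0, n5=0, n6=0.
So Y = 0. (Without the fault it would be 1.)

0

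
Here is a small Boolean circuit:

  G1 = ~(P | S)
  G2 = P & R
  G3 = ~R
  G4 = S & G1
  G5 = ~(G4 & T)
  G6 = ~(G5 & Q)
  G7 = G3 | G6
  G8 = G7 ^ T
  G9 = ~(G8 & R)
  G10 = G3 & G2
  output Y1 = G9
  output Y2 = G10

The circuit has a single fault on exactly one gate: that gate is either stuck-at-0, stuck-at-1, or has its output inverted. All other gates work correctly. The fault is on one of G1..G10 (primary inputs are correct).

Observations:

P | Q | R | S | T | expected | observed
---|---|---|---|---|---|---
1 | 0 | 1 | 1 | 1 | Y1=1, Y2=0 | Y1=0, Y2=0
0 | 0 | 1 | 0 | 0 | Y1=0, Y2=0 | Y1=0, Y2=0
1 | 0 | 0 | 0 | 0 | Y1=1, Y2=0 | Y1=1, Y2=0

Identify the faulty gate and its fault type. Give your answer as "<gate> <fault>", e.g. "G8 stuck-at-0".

Fault-free values for test 1 (P=1, Q=0, R=1, S=1, T=1): G1=0, G2=1, G3=0, G4=0, G5=1, G6=1, G7=1, G8=0, G9=1, G10=0, giving Y1=1, Y2=0. Observed Y1=0, Y2=0.
Test 1: faults giving observed Y1=0, Y2=0 are {G6 stuck-at-0, G6 inverted output, G7 stuck-at-0, G7 inverted output, G8 stuck-at-1, G8 inverted output, G9 stuck-at-0, G9 inverted output}.
Test 2 (P=0, Q=0, R=1, S=0, T=0): fault-free G1=1, G2=0, G3=0, G4=0, G5=1, G6=1, G7=1, G8=1, G9=0, G10=0 → Y1=0, Y2=0; observed Y1=0, Y2=0. Eliminates G6 stuck-at-0, G6 inverted output, G7 stuck-at-0, G7 inverted output, G8 inverted output, G9 inverted output.
Test 3 (P=1, Q=0, R=0, S=0, T=0): fault-free G1=0, G2=0, G3=1, G4=0, G5=1, G6=1, G7=1, G8=1, G9=1, G10=0 → Y1=1, Y2=0; observed Y1=1, Y2=0. Eliminates G9 stuck-at-0.
Only G8 stuck-at-1 is consistent with every test.

G8 stuck-at-1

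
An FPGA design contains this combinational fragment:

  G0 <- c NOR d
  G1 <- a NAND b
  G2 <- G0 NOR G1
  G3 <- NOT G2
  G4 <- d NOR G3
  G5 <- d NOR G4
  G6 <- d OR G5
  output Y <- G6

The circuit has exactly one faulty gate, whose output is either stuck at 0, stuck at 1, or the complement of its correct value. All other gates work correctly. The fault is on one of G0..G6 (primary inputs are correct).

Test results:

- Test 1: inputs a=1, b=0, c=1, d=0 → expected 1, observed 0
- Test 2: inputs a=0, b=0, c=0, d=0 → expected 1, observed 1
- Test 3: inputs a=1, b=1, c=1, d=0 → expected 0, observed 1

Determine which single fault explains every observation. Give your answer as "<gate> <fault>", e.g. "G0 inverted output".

Fault-free values for test 1 (a=1, b=0, c=1, d=0): G0=0, G1=1, G2=0, G3=1, G4=0, G5=1, G6=1, giving Y=1. Observed 0.
Test 1: faults giving observed 0 are {G1 stuck-at-0, G1 inverted output, G2 stuck-at-1, G2 inverted output, G3 stuck-at-0, G3 inverted output, G4 stuck-at-1, G4 inverted output, G5 stuck-at-0, G5 inverted output, G6 stuck-at-0, G6 inverted output}.
Test 2 (a=0, b=0, c=0, d=0): fault-free G0=1, G1=1, G2=0, G3=1, G4=0, G5=1, G6=1 → 1; observed 1. Eliminates G2 stuck-at-1, G2 inverted output, G3 stuck-at-0, G3 inverted output, G4 stuck-at-1, G4 inverted output, G5 stuck-at-0, G5 inverted output, G6 stuck-at-0, G6 inverted output.
Test 3 (a=1, b=1, c=1, d=0): fault-free G0=0, G1=0, G2=1, G3=0, G4=1, G5=0, G6=0 → 0; observed 1. Eliminates G1 stuck-at-0.
Only G1 inverted output is consistent with every test.

G1 inverted output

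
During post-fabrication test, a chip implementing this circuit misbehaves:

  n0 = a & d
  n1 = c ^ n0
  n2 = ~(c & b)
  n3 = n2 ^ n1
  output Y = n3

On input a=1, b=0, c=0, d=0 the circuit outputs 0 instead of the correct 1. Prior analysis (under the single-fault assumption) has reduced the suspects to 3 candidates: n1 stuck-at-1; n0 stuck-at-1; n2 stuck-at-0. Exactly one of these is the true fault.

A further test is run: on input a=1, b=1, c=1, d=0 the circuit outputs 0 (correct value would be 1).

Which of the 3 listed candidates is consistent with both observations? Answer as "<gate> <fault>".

Evaluate each candidate on input a=1, b=1, c=1, d=0:
  n1 stuck-at-1: n0=0, n1=1 [stuck-at-1], n2=0, n3=1 → 1 — eliminated
  n0 stuck-at-1: n0=1 [stuck-at-1], n1=0, n2=0, n3=0 → 0 — matches
  n2 stuck-at-0: n0=0, n1=1, n2=0 [stuck-at-0], n3=1 → 1 — eliminated
Only n0 stuck-at-1 reproduces the observed 0.

n0 stuck-at-1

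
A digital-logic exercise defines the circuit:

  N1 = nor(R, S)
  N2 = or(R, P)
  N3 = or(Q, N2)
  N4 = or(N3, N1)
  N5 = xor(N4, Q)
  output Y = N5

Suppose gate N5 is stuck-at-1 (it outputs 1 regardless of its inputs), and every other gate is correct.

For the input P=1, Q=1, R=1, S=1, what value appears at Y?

Propagate with N5 forced: N1=0, N2=1, N3=1, N4=1, N5=1 [stuck-at-1].
So Y = 1. (Without the fault it would be 0.)

1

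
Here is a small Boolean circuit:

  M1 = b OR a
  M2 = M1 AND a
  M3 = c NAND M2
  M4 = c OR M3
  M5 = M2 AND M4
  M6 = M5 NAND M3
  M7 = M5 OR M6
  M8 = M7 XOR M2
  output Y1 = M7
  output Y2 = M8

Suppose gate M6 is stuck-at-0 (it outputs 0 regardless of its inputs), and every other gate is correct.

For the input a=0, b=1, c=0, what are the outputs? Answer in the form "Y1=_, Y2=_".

Propagate with M6 forced: M1=1, M2=0, M3=1, M4=1, M5=0, M6=0 [stuck-at-0], M7=0, M8=0.
So the outputs are Y1=0, Y2=0. (Without the fault they would be Y1=1, Y2=1.)

Y1=0, Y2=0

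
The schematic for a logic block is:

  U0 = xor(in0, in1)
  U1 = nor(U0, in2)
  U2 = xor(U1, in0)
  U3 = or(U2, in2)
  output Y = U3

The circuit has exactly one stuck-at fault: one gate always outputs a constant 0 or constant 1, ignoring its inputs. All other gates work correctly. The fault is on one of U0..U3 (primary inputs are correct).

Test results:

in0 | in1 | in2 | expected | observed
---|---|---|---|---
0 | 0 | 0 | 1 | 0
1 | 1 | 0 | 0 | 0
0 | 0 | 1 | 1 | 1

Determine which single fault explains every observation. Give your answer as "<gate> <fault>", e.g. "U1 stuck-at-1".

U2 stuck-at-0

Fault-free values for test 1 (in0=0, in1=0, in2=0): U0=0, U1=1, U2=1, U3=1, giving Y=1. Observed 0.
Test 1: faults giving observed 0 are {U0 stuck-at-1, U1 stuck-at-0, U2 stuck-at-0, U3 stuck-at-0}.
Test 2 (in0=1, in1=1, in2=0): fault-free U0=0, U1=1, U2=0, U3=0 → 0; observed 0. Eliminates U0 stuck-at-1, U1 stuck-at-0.
Test 3 (in0=0, in1=0, in2=1): fault-free U0=0, U1=0, U2=0, U3=1 → 1; observed 1. Eliminates U3 stuck-at-0.
Only U2 stuck-at-0 is consistent with every test.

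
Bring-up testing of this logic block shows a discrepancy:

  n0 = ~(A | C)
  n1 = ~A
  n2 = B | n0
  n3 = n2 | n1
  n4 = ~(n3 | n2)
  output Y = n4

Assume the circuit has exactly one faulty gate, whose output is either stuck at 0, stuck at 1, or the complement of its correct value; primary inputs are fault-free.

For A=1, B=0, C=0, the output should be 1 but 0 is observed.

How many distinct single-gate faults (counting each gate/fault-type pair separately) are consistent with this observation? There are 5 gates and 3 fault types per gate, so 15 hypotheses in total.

10

Fault-free: n0=0, n1=0, n2=0, n3=0, n4=1 → 1. Observed 0.
  n0: stuck-at-1, inverted output ✓; others ✗
  n1: stuck-at-1, inverted output ✓; others ✗
  n2: stuck-at-1, inverted output ✓; others ✗
  n3: stuck-at-1, inverted output ✓; others ✗
  n4: stuck-at-0, inverted output ✓; others ✗
Consistent faults: {n0 stuck-at-1, n0 inverted output, n1 stuck-at-1, n1 inverted output, n2 stuck-at-1, n2 inverted output, n3 stuck-at-1, n3 inverted output, n4 stuck-at-0, n4 inverted output} — 10 in all.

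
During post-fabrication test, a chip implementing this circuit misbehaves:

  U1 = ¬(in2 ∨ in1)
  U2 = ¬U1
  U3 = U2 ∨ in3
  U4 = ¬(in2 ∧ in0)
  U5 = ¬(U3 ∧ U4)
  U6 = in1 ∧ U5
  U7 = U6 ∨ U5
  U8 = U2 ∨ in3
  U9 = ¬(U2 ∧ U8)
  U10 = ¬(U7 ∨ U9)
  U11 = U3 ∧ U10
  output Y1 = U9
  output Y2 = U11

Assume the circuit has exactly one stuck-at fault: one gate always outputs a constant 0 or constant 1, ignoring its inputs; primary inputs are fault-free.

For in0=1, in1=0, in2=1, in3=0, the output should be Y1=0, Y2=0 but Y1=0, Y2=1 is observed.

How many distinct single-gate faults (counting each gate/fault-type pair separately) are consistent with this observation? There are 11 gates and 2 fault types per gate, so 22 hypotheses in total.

Fault-free: U1=0, U2=1, U3=1, U4=0, U5=1, U6=0, U7=1, U8=1, U9=0, U10=0, U11=0 → Y1=0, Y2=0. Observed Y1=0, Y2=1.
  U1: none of the 2 fault types match ✗
  U2: none of the 2 fault types match ✗
  U3: none of the 2 fault types match ✗
  U4: stuck-at-1 ✓; others ✗
  U5: stuck-at-0 ✓; others ✗
  U6: none of the 2 fault types match ✗
  U7: stuck-at-0 ✓; others ✗
  U8: none of the 2 fault types match ✗
  U9: none of the 2 fault types match ✗
  U10: stuck-at-1 ✓; others ✗
  U11: stuck-at-1 ✓; others ✗
Consistent faults: {U4 stuck-at-1, U5 stuck-at-0, U7 stuck-at-0, U10 stuck-at-1, U11 stuck-at-1} — 5 in all.

5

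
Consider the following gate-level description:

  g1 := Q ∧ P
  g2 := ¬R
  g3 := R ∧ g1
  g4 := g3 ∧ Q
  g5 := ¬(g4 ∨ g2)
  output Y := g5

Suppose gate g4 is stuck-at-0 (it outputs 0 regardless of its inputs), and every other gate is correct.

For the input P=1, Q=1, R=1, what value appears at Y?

Propagate with g4 forced: g1=1, g2=0, g3=1, g4=0 [stuck-at-0], g5=1.
So Y = 1. (Without the fault it would be 0.)

1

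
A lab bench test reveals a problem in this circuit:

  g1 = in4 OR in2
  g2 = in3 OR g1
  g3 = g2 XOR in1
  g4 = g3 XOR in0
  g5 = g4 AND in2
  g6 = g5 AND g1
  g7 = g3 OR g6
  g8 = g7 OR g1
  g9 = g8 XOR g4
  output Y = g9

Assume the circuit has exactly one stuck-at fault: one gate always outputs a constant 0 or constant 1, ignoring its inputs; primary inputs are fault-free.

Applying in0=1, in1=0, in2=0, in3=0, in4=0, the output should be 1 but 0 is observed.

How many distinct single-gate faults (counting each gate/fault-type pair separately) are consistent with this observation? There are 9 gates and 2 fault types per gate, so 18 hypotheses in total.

5

Fault-free: g1=0, g2=0, g3=0, g4=1, g5=0, g6=0, g7=0, g8=0, g9=1 → 1. Observed 0.
  g1: none of the 2 fault types match ✗
  g2: none of the 2 fault types match ✗
  g3: none of the 2 fault types match ✗
  g4: stuck-at-0 ✓; others ✗
  g5: none of the 2 fault types match ✗
  g6: stuck-at-1 ✓; others ✗
  g7: stuck-at-1 ✓; others ✗
  g8: stuck-at-1 ✓; others ✗
  g9: stuck-at-0 ✓; others ✗
Consistent faults: {g4 stuck-at-0, g6 stuck-at-1, g7 stuck-at-1, g8 stuck-at-1, g9 stuck-at-0} — 5 in all.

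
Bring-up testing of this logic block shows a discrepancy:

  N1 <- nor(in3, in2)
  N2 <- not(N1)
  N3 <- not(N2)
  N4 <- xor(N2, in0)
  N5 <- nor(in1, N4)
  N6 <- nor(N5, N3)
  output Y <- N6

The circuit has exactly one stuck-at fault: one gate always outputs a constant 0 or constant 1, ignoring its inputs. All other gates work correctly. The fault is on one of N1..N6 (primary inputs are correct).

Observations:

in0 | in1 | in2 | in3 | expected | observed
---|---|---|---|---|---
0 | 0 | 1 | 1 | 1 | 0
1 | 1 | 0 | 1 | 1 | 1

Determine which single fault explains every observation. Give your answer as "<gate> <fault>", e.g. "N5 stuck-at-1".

Fault-free values for test 1 (in0=0, in1=0, in2=1, in3=1): N1=0, N2=1, N3=0, N4=1, N5=0, N6=1, giving Y=1. Observed 0.
Test 1: faults giving observed 0 are {N1 stuck-at-1, N2 stuck-at-0, N3 stuck-at-1, N4 stuck-at-0, N5 stuck-at-1, N6 stuck-at-0}.
Test 2 (in0=1, in1=1, in2=0, in3=1): fault-free N1=0, N2=1, N3=0, N4=0, N5=0, N6=1 → 1; observed 1. Eliminates N1 stuck-at-1, N2 stuck-at-0, N3 stuck-at-1, N5 stuck-at-1, N6 stuck-at-0.
Only N4 stuck-at-0 is consistent with every test.

N4 stuck-at-0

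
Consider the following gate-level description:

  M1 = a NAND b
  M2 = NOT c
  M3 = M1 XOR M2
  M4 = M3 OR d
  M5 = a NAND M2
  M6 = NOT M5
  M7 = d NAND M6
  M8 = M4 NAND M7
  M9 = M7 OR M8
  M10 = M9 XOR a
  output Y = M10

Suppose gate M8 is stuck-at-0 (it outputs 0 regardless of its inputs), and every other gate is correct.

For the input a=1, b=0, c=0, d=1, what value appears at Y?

Propagate with M8 forced: M1=1, M2=1, M3=0, M4=1, M5=0, M6=1, M7=0, M8=0 [stuck-at-0], M9=0, M10=1.
So Y = 1. (Without the fault it would be 0.)

1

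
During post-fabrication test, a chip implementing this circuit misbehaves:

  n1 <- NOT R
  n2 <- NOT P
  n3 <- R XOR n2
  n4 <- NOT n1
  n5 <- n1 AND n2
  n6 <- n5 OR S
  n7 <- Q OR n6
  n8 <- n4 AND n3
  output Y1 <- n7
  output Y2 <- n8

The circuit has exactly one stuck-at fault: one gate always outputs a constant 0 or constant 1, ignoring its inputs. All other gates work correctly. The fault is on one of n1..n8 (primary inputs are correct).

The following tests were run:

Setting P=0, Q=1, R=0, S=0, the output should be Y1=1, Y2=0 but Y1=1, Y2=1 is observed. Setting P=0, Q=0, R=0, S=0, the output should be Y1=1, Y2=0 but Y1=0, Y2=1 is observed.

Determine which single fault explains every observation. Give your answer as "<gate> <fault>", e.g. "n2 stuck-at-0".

n1 stuck-at-0

Fault-free values for test 1 (P=0, Q=1, R=0, S=0): n1=1, n2=1, n3=1, n4=0, n5=1, n6=1, n7=1, n8=0, giving Y1=1, Y2=0. Observed Y1=1, Y2=1.
Test 1: faults giving observed Y1=1, Y2=1 are {n1 stuck-at-0, n4 stuck-at-1, n8 stuck-at-1}.
Test 2 (P=0, Q=0, R=0, S=0): fault-free n1=1, n2=1, n3=1, n4=0, n5=1, n6=1, n7=1, n8=0 → Y1=1, Y2=0; observed Y1=0, Y2=1. Eliminates n4 stuck-at-1, n8 stuck-at-1.
Only n1 stuck-at-0 is consistent with every test.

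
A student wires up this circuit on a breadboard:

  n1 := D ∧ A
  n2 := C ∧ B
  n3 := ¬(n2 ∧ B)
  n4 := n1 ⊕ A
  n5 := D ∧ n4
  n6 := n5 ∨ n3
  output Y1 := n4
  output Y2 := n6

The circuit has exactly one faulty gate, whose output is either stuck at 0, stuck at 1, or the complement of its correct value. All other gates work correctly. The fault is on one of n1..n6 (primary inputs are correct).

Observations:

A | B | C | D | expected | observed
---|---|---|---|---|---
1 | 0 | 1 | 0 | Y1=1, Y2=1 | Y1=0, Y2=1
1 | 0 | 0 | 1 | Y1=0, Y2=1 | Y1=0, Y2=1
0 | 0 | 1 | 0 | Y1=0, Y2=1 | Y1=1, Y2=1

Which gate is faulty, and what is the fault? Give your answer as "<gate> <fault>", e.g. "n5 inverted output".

n1 stuck-at-1

Fault-free values for test 1 (A=1, B=0, C=1, D=0): n1=0, n2=0, n3=1, n4=1, n5=0, n6=1, giving Y1=1, Y2=1. Observed Y1=0, Y2=1.
Test 1: faults giving observed Y1=0, Y2=1 are {n1 stuck-at-1, n1 inverted output, n4 stuck-at-0, n4 inverted output}.
Test 2 (A=1, B=0, C=0, D=1): fault-free n1=1, n2=0, n3=1, n4=0, n5=0, n6=1 → Y1=0, Y2=1; observed Y1=0, Y2=1. Eliminates n1 inverted output, n4 inverted output.
Test 3 (A=0, B=0, C=1, D=0): fault-free n1=0, n2=0, n3=1, n4=0, n5=0, n6=1 → Y1=0, Y2=1; observed Y1=1, Y2=1. Eliminates n4 stuck-at-0.
Only n1 stuck-at-1 is consistent with every test.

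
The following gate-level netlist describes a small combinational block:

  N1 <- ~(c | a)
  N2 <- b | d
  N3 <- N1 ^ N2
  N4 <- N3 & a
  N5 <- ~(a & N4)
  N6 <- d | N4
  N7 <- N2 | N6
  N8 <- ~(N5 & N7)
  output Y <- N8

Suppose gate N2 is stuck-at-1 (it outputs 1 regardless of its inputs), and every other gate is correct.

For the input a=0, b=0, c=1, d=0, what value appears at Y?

Propagate with N2 forced: N1=0, N2=1 [stuck-at-1], N3=1, N4=0, N5=1, N6=0, N7=1, N8=0.
So Y = 0. (Without the fault it would be 1.)

0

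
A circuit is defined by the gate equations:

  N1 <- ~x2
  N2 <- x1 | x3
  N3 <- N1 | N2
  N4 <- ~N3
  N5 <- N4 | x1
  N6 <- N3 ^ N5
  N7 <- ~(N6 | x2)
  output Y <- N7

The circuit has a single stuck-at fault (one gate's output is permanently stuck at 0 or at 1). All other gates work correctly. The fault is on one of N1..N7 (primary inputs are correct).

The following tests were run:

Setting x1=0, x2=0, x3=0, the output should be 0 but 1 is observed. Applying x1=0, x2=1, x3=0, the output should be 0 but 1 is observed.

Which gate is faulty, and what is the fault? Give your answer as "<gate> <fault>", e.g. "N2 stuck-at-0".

Fault-free values for test 1 (x1=0, x2=0, x3=0): N1=1, N2=0, N3=1, N4=0, N5=0, N6=1, N7=0, giving Y=0. Observed 1.
Test 1: faults giving observed 1 are {N4 stuck-at-1, N5 stuck-at-1, N6 stuck-at-0, N7 stuck-at-1}.
Test 2 (x1=0, x2=1, x3=0): fault-free N1=0, N2=0, N3=0, N4=1, N5=1, N6=1, N7=0 → 0; observed 1. Eliminates N4 stuck-at-1, N5 stuck-at-1, N6 stuck-at-0.
Only N7 stuck-at-1 is consistent with every test.

N7 stuck-at-1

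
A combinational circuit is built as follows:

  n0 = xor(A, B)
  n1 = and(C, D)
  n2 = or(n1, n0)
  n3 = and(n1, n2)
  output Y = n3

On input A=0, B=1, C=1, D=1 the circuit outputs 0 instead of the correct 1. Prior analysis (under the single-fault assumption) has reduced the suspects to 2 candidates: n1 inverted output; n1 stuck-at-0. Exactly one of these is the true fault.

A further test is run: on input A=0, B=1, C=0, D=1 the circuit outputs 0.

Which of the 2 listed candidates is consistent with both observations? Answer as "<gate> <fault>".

n1 stuck-at-0

Evaluate each candidate on input A=0, B=1, C=0, D=1:
  n1 inverted output: n0=1, n1=1 [inverted output], n2=1, n3=1 → 1 — eliminated
  n1 stuck-at-0: n0=1, n1=0 [stuck-at-0], n2=1, n3=0 → 0 — matches
Only n1 stuck-at-0 reproduces the observed 0.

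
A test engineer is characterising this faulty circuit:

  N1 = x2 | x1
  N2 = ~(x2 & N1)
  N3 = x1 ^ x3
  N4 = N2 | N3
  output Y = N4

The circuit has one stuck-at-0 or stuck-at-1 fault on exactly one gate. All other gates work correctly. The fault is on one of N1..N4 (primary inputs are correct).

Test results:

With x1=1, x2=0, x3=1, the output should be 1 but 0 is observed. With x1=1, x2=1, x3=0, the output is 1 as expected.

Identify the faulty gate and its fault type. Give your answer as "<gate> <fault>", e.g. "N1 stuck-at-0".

N2 stuck-at-0

Fault-free values for test 1 (x1=1, x2=0, x3=1): N1=1, N2=1, N3=0, N4=1, giving Y=1. Observed 0.
Test 1: faults giving observed 0 are {N2 stuck-at-0, N4 stuck-at-0}.
Test 2 (x1=1, x2=1, x3=0): fault-free N1=1, N2=0, N3=1, N4=1 → 1; observed 1. Eliminates N4 stuck-at-0.
Only N2 stuck-at-0 is consistent with every test.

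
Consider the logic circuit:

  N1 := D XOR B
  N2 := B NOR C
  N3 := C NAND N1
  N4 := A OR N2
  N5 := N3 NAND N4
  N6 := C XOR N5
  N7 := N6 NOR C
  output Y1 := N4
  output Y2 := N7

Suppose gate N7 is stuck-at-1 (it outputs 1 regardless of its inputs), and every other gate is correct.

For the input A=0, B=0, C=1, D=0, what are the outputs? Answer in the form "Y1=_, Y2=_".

Y1=0, Y2=1

Propagate with N7 forced: N1=0, N2=0, N3=1, N4=0, N5=1, N6=0, N7=1 [stuck-at-1].
So the outputs are Y1=0, Y2=1. (Without the fault they would be Y1=0, Y2=0.)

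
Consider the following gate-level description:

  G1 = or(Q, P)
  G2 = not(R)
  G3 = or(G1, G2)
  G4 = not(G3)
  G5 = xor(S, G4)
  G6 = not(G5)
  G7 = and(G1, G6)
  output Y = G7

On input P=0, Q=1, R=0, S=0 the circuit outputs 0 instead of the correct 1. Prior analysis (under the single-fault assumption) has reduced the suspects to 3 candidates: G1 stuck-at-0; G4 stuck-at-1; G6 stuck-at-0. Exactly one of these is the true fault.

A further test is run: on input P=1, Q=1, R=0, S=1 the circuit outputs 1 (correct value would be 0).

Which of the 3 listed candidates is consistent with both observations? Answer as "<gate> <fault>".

Evaluate each candidate on input P=1, Q=1, R=0, S=1:
  G1 stuck-at-0: G1=0 [stuck-at-0], G2=1, G3=1, G4=0, G5=1, G6=0, G7=0 → 0 — eliminated
  G4 stuck-at-1: G1=1, G2=1, G3=1, G4=1 [stuck-at-1], G5=0, G6=1, G7=1 → 1 — matches
  G6 stuck-at-0: G1=1, G2=1, G3=1, G4=0, G5=1, G6=0 [stuck-at-0], G7=0 → 0 — eliminated
Only G4 stuck-at-1 reproduces the observed 1.

G4 stuck-at-1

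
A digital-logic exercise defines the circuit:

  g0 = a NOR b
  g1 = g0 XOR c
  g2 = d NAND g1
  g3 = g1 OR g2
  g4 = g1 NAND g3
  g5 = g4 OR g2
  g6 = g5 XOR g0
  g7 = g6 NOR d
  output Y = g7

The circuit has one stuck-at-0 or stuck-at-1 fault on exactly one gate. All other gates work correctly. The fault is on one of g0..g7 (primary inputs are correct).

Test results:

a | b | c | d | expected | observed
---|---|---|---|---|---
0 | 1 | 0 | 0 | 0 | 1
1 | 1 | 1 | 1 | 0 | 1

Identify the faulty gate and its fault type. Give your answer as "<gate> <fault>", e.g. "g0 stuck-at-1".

g7 stuck-at-1

Fault-free values for test 1 (a=0, b=1, c=0, d=0): g0=0, g1=0, g2=1, g3=1, g4=1, g5=1, g6=1, g7=0, giving Y=0. Observed 1.
Test 1: faults giving observed 1 are {g0 stuck-at-1, g5 stuck-at-0, g6 stuck-at-0, g7 stuck-at-1}.
Test 2 (a=1, b=1, c=1, d=1): fault-free g0=0, g1=1, g2=0, g3=1, g4=0, g5=0, g6=0, g7=0 → 0; observed 1. Eliminates g0 stuck-at-1, g5 stuck-at-0, g6 stuck-at-0.
Only g7 stuck-at-1 is consistent with every test.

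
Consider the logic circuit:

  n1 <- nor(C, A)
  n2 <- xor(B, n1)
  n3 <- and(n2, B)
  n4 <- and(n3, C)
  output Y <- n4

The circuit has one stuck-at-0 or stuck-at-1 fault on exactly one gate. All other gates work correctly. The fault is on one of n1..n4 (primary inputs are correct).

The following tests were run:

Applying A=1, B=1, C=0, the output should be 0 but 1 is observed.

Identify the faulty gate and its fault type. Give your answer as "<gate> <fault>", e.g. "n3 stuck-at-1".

Fault-free values for test 1 (A=1, B=1, C=0): n1=0, n2=1, n3=1, n4=0, giving Y=0. Observed 1.
Test 1: faults giving observed 1 are {n4 stuck-at-1}.
Only n4 stuck-at-1 is consistent with every test.

n4 stuck-at-1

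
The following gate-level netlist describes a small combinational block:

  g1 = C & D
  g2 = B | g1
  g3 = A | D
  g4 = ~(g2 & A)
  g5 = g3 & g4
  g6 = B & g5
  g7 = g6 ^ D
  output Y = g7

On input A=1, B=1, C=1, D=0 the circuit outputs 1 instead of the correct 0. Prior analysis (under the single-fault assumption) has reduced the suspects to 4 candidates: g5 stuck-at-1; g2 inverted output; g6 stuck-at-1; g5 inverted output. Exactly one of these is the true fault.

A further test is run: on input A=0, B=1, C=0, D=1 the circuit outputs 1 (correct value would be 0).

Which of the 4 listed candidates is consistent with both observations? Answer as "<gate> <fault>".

g5 inverted output

Evaluate each candidate on input A=0, B=1, C=0, D=1:
  g5 stuck-at-1: g1=0, g2=1, g3=1, g4=1, g5=1 [stuck-at-1], g6=1, g7=0 → 0 — eliminated
  g2 inverted output: g1=0, g2=0 [inverted output], g3=1, g4=1, g5=1, g6=1, g7=0 → 0 — eliminated
  g6 stuck-at-1: g1=0, g2=1, g3=1, g4=1, g5=1, g6=1 [stuck-at-1], g7=0 → 0 — eliminated
  g5 inverted output: g1=0, g2=1, g3=1, g4=1, g5=0 [inverted output], g6=0, g7=1 → 1 — matches
Only g5 inverted output reproduces the observed 1.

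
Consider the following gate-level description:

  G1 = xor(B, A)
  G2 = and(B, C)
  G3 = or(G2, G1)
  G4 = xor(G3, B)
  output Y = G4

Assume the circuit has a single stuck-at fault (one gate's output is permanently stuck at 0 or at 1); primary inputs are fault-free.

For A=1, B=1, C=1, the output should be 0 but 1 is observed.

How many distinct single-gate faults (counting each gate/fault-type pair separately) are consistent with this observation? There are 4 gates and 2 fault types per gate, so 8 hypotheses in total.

3

Fault-free: G1=0, G2=1, G3=1, G4=0 → 0. Observed 1.
  G1 stuck-at-0: output 0 ✗
  G1 stuck-at-1: output 0 ✗
  G2 stuck-at-0: output 1 ✓
  G2 stuck-at-1: output 0 ✗
  G3 stuck-at-0: output 1 ✓
  G3 stuck-at-1: output 0 ✗
  G4 stuck-at-0: output 0 ✗
  G4 stuck-at-1: output 1 ✓
Consistent faults: {G2 stuck-at-0, G3 stuck-at-0, G4 stuck-at-1} — 3 in all.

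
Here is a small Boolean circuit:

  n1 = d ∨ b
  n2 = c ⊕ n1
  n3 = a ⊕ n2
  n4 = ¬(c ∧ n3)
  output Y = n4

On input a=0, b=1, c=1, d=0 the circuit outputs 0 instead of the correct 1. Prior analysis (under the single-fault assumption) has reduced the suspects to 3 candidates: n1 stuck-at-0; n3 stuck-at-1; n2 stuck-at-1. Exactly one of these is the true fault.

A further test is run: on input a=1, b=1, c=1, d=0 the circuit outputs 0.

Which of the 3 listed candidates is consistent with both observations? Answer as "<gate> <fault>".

n3 stuck-at-1

Evaluate each candidate on input a=1, b=1, c=1, d=0:
  n1 stuck-at-0: n1=0 [stuck-at-0], n2=1, n3=0, n4=1 → 1 — eliminated
  n3 stuck-at-1: n1=1, n2=0, n3=1 [stuck-at-1], n4=0 → 0 — matches
  n2 stuck-at-1: n1=1, n2=1 [stuck-at-1], n3=0, n4=1 → 1 — eliminated
Only n3 stuck-at-1 reproduces the observed 0.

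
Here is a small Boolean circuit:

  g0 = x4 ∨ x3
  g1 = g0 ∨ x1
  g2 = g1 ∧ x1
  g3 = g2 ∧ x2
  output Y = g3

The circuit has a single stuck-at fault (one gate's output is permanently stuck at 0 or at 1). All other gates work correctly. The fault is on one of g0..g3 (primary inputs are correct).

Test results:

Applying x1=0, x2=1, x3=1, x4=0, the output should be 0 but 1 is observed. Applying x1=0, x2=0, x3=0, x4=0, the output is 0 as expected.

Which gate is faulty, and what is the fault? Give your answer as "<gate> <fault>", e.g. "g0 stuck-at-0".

g2 stuck-at-1

Fault-free values for test 1 (x1=0, x2=1, x3=1, x4=0): g0=1, g1=1, g2=0, g3=0, giving Y=0. Observed 1.
Test 1: faults giving observed 1 are {g2 stuck-at-1, g3 stuck-at-1}.
Test 2 (x1=0, x2=0, x3=0, x4=0): fault-free g0=0, g1=0, g2=0, g3=0 → 0; observed 0. Eliminates g3 stuck-at-1.
Only g2 stuck-at-1 is consistent with every test.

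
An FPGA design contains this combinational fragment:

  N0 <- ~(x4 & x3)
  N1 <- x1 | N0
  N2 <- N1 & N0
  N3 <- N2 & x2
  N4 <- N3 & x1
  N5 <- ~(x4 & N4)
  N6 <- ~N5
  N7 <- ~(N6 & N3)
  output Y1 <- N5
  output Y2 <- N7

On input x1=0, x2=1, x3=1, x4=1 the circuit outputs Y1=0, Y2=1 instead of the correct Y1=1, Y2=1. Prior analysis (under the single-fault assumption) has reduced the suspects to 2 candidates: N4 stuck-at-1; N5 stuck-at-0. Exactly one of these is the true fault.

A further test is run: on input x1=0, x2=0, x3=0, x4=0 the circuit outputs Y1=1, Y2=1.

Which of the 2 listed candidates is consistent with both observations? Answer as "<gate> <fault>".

N4 stuck-at-1

Evaluate each candidate on input x1=0, x2=0, x3=0, x4=0:
  N4 stuck-at-1: N0=1, N1=1, N2=1, N3=0, N4=1 [stuck-at-1], N5=1, N6=0, N7=1 → Y1=1, Y2=1 — matches
  N5 stuck-at-0: N0=1, N1=1, N2=1, N3=0, N4=0, N5=0 [stuck-at-0], N6=1, N7=1 → Y1=0, Y2=1 — eliminated
Only N4 stuck-at-1 reproduces the observed Y1=1, Y2=1.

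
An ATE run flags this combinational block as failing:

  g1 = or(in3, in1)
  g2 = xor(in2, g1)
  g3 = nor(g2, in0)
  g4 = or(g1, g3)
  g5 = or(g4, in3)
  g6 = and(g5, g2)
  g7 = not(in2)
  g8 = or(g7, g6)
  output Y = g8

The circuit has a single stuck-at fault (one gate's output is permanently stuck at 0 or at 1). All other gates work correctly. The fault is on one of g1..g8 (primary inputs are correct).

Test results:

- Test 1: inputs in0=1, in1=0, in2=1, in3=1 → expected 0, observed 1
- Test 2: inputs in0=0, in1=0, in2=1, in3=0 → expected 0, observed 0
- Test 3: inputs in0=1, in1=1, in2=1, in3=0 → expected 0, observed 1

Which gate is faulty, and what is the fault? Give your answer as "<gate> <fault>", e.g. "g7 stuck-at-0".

g2 stuck-at-1

Fault-free values for test 1 (in0=1, in1=0, in2=1, in3=1): g1=1, g2=0, g3=0, g4=1, g5=1, g6=0, g7=0, g8=0, giving Y=0. Observed 1.
Test 1: faults giving observed 1 are {g1 stuck-at-0, g2 stuck-at-1, g6 stuck-at-1, g7 stuck-at-1, g8 stuck-at-1}.
Test 2 (in0=0, in1=0, in2=1, in3=0): fault-free g1=0, g2=1, g3=0, g4=0, g5=0, g6=0, g7=0, g8=0 → 0; observed 0. Eliminates g6 stuck-at-1, g7 stuck-at-1, g8 stuck-at-1.
Test 3 (in0=1, in1=1, in2=1, in3=0): fault-free g1=1, g2=0, g3=0, g4=1, g5=1, g6=0, g7=0, g8=0 → 0; observed 1. Eliminates g1 stuck-at-0.
Only g2 stuck-at-1 is consistent with every test.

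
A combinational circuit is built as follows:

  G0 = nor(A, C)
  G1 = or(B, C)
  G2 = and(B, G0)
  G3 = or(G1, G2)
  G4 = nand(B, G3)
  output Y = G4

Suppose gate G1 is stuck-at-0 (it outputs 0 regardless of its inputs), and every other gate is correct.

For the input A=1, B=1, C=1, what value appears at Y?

1

Propagate with G1 forced: G0=0, G1=0 [stuck-at-0], G2=0, G3=0, G4=1.
So Y = 1. (Without the fault it would be 0.)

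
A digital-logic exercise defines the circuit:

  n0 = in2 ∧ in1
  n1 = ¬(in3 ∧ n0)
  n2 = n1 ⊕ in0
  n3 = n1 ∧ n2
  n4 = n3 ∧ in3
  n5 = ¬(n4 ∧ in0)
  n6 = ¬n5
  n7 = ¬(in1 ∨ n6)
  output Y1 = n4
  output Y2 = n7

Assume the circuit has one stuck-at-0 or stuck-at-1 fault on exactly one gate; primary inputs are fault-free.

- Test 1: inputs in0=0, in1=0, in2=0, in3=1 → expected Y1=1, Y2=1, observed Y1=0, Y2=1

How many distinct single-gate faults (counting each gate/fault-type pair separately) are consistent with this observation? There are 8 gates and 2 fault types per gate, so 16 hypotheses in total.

5

Fault-free: n0=0, n1=1, n2=1, n3=1, n4=1, n5=1, n6=0, n7=1 → Y1=1, Y2=1. Observed Y1=0, Y2=1.
  n0: stuck-at-1 ✓; others ✗
  n1: stuck-at-0 ✓; others ✗
  n2: stuck-at-0 ✓; others ✗
  n3: stuck-at-0 ✓; others ✗
  n4: stuck-at-0 ✓; others ✗
  n5: none of the 2 fault types match ✗
  n6: none of the 2 fault types match ✗
  n7: none of the 2 fault types match ✗
Consistent faults: {n0 stuck-at-1, n1 stuck-at-0, n2 stuck-at-0, n3 stuck-at-0, n4 stuck-at-0} — 5 in all.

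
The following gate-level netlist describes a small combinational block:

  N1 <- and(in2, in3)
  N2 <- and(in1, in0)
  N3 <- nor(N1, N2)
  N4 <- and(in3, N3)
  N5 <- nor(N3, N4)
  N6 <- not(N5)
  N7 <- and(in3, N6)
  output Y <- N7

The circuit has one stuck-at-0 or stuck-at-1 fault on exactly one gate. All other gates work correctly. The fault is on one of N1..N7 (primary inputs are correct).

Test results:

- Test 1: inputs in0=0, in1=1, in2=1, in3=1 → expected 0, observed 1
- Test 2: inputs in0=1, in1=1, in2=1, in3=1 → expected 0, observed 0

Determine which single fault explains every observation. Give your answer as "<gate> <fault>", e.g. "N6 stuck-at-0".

N1 stuck-at-0

Fault-free values for test 1 (in0=0, in1=1, in2=1, in3=1): N1=1, N2=0, N3=0, N4=0, N5=1, N6=0, N7=0, giving Y=0. Observed 1.
Test 1: faults giving observed 1 are {N1 stuck-at-0, N3 stuck-at-1, N4 stuck-at-1, N5 stuck-at-0, N6 stuck-at-1, N7 stuck-at-1}.
Test 2 (in0=1, in1=1, in2=1, in3=1): fault-free N1=1, N2=1, N3=0, N4=0, N5=1, N6=0, N7=0 → 0; observed 0. Eliminates N3 stuck-at-1, N4 stuck-at-1, N5 stuck-at-0, N6 stuck-at-1, N7 stuck-at-1.
Only N1 stuck-at-0 is consistent with every test.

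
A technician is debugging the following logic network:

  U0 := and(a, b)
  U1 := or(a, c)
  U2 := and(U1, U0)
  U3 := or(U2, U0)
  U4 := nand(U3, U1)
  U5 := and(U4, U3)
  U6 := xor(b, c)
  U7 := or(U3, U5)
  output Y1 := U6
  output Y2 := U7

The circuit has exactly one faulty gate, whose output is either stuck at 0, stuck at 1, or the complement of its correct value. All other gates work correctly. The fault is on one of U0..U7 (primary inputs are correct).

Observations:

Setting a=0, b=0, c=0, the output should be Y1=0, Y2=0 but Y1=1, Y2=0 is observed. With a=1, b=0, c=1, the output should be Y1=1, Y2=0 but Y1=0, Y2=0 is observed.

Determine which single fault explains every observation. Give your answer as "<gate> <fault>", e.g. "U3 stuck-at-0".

U6 inverted output

Fault-free values for test 1 (a=0, b=0, c=0): U0=0, U1=0, U2=0, U3=0, U4=1, U5=0, U6=0, U7=0, giving Y1=0, Y2=0. Observed Y1=1, Y2=0.
Test 1: faults giving observed Y1=1, Y2=0 are {U6 stuck-at-1, U6 inverted output}.
Test 2 (a=1, b=0, c=1): fault-free U0=0, U1=1, U2=0, U3=0, U4=1, U5=0, U6=1, U7=0 → Y1=1, Y2=0; observed Y1=0, Y2=0. Eliminates U6 stuck-at-1.
Only U6 inverted output is consistent with every test.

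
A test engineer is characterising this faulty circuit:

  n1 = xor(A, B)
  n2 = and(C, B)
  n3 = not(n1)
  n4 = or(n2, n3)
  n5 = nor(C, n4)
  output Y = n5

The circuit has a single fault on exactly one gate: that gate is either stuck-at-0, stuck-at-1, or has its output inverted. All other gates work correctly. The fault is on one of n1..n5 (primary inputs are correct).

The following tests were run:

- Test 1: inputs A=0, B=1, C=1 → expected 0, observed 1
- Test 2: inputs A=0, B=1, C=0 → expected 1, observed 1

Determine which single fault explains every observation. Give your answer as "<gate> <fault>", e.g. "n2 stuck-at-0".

Fault-free values for test 1 (A=0, B=1, C=1): n1=1, n2=1, n3=0, n4=1, n5=0, giving Y=0. Observed 1.
Test 1: faults giving observed 1 are {n5 stuck-at-1, n5 inverted output}.
Test 2 (A=0, B=1, C=0): fault-free n1=1, n2=0, n3=0, n4=0, n5=1 → 1; observed 1. Eliminates n5 inverted output.
Only n5 stuck-at-1 is consistent with every test.

n5 stuck-at-1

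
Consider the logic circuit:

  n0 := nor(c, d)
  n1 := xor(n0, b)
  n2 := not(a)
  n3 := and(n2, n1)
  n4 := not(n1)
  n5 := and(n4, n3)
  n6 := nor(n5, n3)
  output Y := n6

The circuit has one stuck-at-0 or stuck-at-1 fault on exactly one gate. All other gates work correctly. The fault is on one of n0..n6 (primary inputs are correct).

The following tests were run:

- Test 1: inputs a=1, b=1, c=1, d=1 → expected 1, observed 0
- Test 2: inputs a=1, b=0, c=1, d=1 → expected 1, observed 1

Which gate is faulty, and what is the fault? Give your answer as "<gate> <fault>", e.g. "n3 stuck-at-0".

n2 stuck-at-1

Fault-free values for test 1 (a=1, b=1, c=1, d=1): n0=0, n1=1, n2=0, n3=0, n4=0, n5=0, n6=1, giving Y=1. Observed 0.
Test 1: faults giving observed 0 are {n2 stuck-at-1, n3 stuck-at-1, n5 stuck-at-1, n6 stuck-at-0}.
Test 2 (a=1, b=0, c=1, d=1): fault-free n0=0, n1=0, n2=0, n3=0, n4=1, n5=0, n6=1 → 1; observed 1. Eliminates n3 stuck-at-1, n5 stuck-at-1, n6 stuck-at-0.
Only n2 stuck-at-1 is consistent with every test.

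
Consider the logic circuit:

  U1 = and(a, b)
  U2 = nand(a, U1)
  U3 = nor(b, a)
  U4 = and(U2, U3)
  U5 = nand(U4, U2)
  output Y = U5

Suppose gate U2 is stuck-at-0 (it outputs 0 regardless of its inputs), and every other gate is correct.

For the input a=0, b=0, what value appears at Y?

1

Propagate with U2 forced: U1=0, U2=0 [stuck-at-0], U3=1, U4=0, U5=1.
So Y = 1. (Without the fault it would be 0.)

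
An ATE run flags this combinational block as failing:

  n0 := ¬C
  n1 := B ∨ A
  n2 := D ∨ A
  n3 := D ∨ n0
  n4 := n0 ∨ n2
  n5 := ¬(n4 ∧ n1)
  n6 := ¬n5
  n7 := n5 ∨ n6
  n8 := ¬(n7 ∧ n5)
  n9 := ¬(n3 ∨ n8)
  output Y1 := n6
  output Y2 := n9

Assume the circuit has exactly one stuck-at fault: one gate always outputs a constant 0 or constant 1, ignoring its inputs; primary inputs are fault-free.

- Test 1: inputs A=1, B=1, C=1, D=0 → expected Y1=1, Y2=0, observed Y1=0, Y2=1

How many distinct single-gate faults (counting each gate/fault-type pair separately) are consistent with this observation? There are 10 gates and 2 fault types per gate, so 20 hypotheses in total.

Fault-free: n0=0, n1=1, n2=1, n3=0, n4=1, n5=0, n6=1, n7=1, n8=1, n9=0 → Y1=1, Y2=0. Observed Y1=0, Y2=1.
  n0: none of the 2 fault types match ✗
  n1: stuck-at-0 ✓; others ✗
  n2: stuck-at-0 ✓; others ✗
  n3: none of the 2 fault types match ✗
  n4: stuck-at-0 ✓; others ✗
  n5: stuck-at-1 ✓; others ✗
  n6: none of the 2 fault types match ✗
  n7: none of the 2 fault types match ✗
  n8: none of the 2 fault types match ✗
  n9: none of the 2 fault types match ✗
Consistent faults: {n1 stuck-at-0, n2 stuck-at-0, n4 stuck-at-0, n5 stuck-at-1} — 4 in all.

4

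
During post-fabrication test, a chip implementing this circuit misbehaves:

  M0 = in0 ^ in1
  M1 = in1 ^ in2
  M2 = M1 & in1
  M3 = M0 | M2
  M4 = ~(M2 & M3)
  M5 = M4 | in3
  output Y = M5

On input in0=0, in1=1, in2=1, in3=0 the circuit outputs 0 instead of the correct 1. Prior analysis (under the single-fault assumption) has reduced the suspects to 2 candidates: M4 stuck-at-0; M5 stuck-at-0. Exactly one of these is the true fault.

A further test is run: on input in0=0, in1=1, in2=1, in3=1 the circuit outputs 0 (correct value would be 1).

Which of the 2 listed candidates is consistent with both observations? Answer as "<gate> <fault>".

Evaluate each candidate on input in0=0, in1=1, in2=1, in3=1:
  M4 stuck-at-0: M0=1, M1=0, M2=0, M3=1, M4=0 [stuck-at-0], M5=1 → 1 — eliminated
  M5 stuck-at-0: M0=1, M1=0, M2=0, M3=1, M4=1, M5=0 [stuck-at-0] → 0 — matches
Only M5 stuck-at-0 reproduces the observed 0.

M5 stuck-at-0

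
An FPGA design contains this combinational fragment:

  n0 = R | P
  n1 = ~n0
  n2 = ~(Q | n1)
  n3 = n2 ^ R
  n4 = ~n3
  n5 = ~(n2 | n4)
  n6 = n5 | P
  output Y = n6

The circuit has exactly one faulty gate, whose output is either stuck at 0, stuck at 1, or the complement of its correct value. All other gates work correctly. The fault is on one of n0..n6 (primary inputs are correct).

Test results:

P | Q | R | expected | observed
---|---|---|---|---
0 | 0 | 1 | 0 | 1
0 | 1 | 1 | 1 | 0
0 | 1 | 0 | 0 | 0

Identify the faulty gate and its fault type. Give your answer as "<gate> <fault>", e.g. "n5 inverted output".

n2 inverted output

Fault-free values for test 1 (P=0, Q=0, R=1): n0=1, n1=0, n2=1, n3=0, n4=1, n5=0, n6=0, giving Y=0. Observed 1.
Test 1: faults giving observed 1 are {n0 stuck-at-0, n0 inverted output, n1 stuck-at-1, n1 inverted output, n2 stuck-at-0, n2 inverted output, n5 stuck-at-1, n5 inverted output, n6 stuck-at-1, n6 inverted output}.
Test 2 (P=0, Q=1, R=1): fault-free n0=1, n1=0, n2=0, n3=1, n4=0, n5=1, n6=1 → 1; observed 0. Eliminates n0 stuck-at-0, n0 inverted output, n1 stuck-at-1, n1 inverted output, n2 stuck-at-0, n5 stuck-at-1, n6 stuck-at-1.
Test 3 (P=0, Q=1, R=0): fault-free n0=0, n1=1, n2=0, n3=0, n4=1, n5=0, n6=0 → 0; observed 0. Eliminates n5 inverted output, n6 inverted output.
Only n2 inverted output is consistent with every test.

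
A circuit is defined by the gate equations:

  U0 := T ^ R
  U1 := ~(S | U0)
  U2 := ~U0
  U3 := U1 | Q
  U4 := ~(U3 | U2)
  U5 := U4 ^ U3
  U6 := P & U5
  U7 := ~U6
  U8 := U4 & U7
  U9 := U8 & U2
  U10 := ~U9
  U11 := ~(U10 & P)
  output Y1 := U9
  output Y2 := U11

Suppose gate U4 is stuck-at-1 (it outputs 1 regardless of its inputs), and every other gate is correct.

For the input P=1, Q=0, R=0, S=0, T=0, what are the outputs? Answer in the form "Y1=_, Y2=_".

Propagate with U4 forced: U0=0, U1=1, U2=1, U3=1, U4=1 [stuck-at-1], U5=0, U6=0, U7=1, U8=1, U9=1, U10=0, U11=1.
So the outputs are Y1=1, Y2=1. (Without the fault they would be Y1=0, Y2=0.)

Y1=1, Y2=1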